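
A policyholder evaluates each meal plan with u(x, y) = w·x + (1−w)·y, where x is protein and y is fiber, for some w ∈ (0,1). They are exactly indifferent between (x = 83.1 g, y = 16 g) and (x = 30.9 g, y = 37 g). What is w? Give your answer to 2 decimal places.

w = 0.29

Equating utilities: w·83.1 + (1−w)·16 = w·30.9 + (1−w)·37.
Collecting terms: w·52.2 = (1−w)·21.
Hence w = 21/(52.2+21) = 21/73.2 = 0.29.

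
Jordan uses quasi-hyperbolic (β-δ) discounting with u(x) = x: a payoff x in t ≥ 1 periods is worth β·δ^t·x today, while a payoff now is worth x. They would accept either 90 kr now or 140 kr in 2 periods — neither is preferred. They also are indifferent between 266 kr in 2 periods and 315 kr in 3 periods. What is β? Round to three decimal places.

From the later pair, β·δ^2·266 = β·δ^3·315; dividing through, δ = 266/315 = 0.84444.
The first indifference: 90 = β·δ^2·140, so β = 90/(δ^2·140) = 90/(0.71309·140) ≈ 0.902.

β ≈ 0.902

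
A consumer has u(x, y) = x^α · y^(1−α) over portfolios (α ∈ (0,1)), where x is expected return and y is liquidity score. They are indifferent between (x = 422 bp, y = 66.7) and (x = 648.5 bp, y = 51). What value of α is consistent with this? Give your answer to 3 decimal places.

α ≈ 0.384

Indifference: 422^α · 66.7^(1−α) = 648.5^α · 51^(1−α).
Rearrange to (422/648.5)^α = (51/66.7)^(1−α) and take logs: α·-0.429657 = (1−α)·-0.268379.
So α/(1−α) = (-0.268379)/(-0.429657) = 0.624635, and α = 0.624635/1.624635 ≈ 0.384.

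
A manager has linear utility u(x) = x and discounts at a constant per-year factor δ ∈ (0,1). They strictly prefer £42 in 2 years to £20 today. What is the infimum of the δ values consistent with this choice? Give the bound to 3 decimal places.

Comparing present values: 20 < δ^2·42.
So δ^2 > 20/42 = 0.47619; taking the square root of both positive sides preserves the inequality.
δ > (20/42)^(1/2) ≈ 0.690.

δ > 0.690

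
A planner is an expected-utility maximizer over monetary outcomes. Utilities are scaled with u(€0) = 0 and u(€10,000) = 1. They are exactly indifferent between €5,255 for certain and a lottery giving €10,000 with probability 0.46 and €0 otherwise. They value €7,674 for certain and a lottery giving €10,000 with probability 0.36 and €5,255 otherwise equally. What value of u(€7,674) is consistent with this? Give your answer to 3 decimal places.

0.654

From the first indifference, u(€5,255) = 0.46·u(€10,000) + 0.54·u(€0) = 0.46·1 + 0.54·0 = 0.46.
Then u(€7,674) = 0.36·u(€10,000) + 0.64·u(€5,255) = 0.36·1.00 + 0.64·0.46 = 0.6544.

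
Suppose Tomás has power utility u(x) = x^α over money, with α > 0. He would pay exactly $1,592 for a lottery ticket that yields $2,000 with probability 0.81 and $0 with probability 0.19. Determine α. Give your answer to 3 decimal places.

α ≈ 0.924

The lottery's expected utility is 0.81·u(2000) + 0.19·u(0) = 0.81·2000^α (since u(0) = 0 for α > 0).
Indifference: 1592^α = 0.81·2000^α, so (1592/2000)^α = 0.81.
Take logs: α = ln 0.81 / ln(1592/2000) ≈ 0.92358.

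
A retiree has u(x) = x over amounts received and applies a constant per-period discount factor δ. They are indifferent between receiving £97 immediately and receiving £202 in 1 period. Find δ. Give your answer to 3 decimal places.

The payoff in 1 period is discounted by δ, so u(97) = δ·u(202) and δ = u(97)/u(202).
With u(x) = x: δ = 97/202 = 0.48020.

δ ≈ 0.480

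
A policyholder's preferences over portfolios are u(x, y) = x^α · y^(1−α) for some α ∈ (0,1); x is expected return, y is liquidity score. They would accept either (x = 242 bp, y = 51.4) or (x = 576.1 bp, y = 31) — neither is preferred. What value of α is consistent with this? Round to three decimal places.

α ≈ 0.368

Indifference: 242^α · 51.4^(1−α) = 576.1^α · 31^(1−α).
(242/576.1)^α = (31/51.4)^(1−α); take logs: α·ln(242/576.1) = (1−α)·ln(31/51.4), i.e. α·-0.867344 = (1−α)·-0.505651.
With A = -0.867344 and B = -0.505651: α·A = (1−α)·B, so α = B/(A+B) = -0.505651/-1.372995 ≈ 0.368.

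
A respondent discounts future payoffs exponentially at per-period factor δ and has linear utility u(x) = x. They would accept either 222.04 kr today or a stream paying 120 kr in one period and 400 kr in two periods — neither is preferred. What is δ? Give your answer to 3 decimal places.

The stream is worth 120δ + 400δ² today, so 120δ + 400δ² = 222.04.
That is, 400δ² + 120δ − 222.04 = 0, a quadratic in δ.
δ = (−120 + √(120² + 4·400·222.04)) / (2·400) = (−120 + √369664.00) / 800 ≈ 0.610.

δ ≈ 0.610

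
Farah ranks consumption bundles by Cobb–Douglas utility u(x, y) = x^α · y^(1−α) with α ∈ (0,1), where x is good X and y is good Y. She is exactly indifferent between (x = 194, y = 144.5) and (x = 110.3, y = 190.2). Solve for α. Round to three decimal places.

α ≈ 0.327

Indifference: 194^α · 144.5^(1−α) = 110.3^α · 190.2^(1−α).
(194/110.3)^α = (190.2/144.5)^(1−α); take logs: α·ln(194/110.3) = (1−α)·ln(190.2/144.5), i.e. α·0.564654 = (1−α)·0.274797.
With A = 0.564654 and B = 0.274797: α·A = (1−α)·B, so α = B/(A+B) = 0.274797/0.839451 ≈ 0.327.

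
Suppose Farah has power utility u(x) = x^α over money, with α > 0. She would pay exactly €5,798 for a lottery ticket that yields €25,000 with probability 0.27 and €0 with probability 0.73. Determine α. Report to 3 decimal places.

α ≈ 0.896

Since u(0) = 0, the lottery's EU is 0.27·25000^α.
Indifference: 5798^α = 0.27·25000^α, so (5798/25000)^α = 0.27.
Take logs: α = ln 0.27 / ln(5798/25000) ≈ 0.89597.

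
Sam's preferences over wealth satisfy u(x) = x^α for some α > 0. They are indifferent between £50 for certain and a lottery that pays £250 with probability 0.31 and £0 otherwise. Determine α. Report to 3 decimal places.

The lottery's expected utility is 0.31·u(250) + 0.69·u(0) = 0.31·250^α (since u(0) = 0 for α > 0).
Equating: 50^α = 0.31·250^α, i.e. 0.2000^α = 0.31.
Taking logs: α·ln(50/250) = ln(0.31), so α = -1.171183 / -1.609438 ≈ 0.728.

α ≈ 0.728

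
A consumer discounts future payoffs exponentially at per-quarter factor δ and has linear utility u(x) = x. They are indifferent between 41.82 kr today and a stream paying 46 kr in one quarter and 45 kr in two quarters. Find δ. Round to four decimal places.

δ ≈ 0.5800

The stream is worth 46δ + 45δ² today, so 46δ + 45δ² = 41.82.
So 45δ² + 46δ − 41.82 = 0.
δ = (−46 + √(46² + 4·45·41.82)) / (2·45) = (−46 + √9643.60) / 90 ≈ 0.5800.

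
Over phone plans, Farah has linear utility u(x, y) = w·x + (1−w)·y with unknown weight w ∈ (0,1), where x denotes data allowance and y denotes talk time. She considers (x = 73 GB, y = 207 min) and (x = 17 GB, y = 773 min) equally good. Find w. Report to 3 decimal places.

u(73,207) = u(17,773) means w·73 + (1−w)·207 = w·17 + (1−w)·773.
Collecting terms: w·56 = (1−w)·566.
The marginal rate of substitution is 566/56, so w = 566/(56+566) = 0.910.

w = 0.910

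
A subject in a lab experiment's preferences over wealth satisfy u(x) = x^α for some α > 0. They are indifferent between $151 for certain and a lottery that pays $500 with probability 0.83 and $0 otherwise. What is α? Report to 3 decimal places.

EU(lottery) = 0.83·500^α + 0.17·0 = 0.83·500^α.
Equating: 151^α = 0.83·500^α, i.e. 0.3020^α = 0.83.
α = ln(0.83) / ln(151/500) = -0.186330/-1.197328 ≈ 0.156.

α ≈ 0.156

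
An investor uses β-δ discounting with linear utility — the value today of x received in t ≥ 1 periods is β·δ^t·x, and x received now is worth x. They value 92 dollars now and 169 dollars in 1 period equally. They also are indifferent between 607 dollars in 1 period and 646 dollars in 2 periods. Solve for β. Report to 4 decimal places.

β ≈ 0.5794

Both payoffs in the second observation are in the future, so β drops out: δ^1·607 = δ^2·646 ⇒ δ = 607/646 = 0.93963.
Substituting δ into 92 = β·δ·169: β = 92/(158.797) ≈ 0.5794.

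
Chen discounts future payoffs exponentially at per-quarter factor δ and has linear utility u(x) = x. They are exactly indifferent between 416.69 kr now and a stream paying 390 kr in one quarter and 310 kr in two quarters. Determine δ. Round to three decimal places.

δ ≈ 0.690

Equating present values: 416.69 = 390δ + 310δ².
That is, 310δ² + 390δ − 416.69 = 0, a quadratic in δ.
The positive root is δ = [−390 + √(390² + 4·310·416.69)] / (2·310) = (−390 + 817.799)/620 ≈ 0.690.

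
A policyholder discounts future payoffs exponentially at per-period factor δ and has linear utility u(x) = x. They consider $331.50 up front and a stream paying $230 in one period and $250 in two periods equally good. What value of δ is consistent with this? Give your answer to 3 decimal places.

δ ≈ 0.780

The stream is worth 230δ + 250δ² today, so 230δ + 250δ² = 331.50.
That is, 250δ² + 230δ − 331.50 = 0, a quadratic in δ.
By the quadratic formula (taking the positive root), δ = (−230 + √384400.00) / 500 ≈ 0.780.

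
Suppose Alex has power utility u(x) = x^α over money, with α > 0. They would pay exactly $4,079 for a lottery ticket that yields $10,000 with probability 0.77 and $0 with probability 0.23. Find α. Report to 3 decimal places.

The lottery's expected utility is 0.77·u(10000) + 0.23·u(0) = 0.77·10000^α (since u(0) = 0 for α > 0).
Setting u(4079) equal to that: 4079^α = 0.77·10000^α ⇒ (4079/10000)^α = 0.77.
Take logs: α = ln 0.77 / ln(4079/10000) ≈ 0.29146.

α ≈ 0.291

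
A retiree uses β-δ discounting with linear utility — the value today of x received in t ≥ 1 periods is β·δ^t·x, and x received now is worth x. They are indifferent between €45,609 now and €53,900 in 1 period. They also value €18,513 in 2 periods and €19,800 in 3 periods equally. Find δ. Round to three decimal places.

δ ≈ 0.935

From the later pair, β·δ^2·18513 = β·δ^3·19800; dividing through, δ = 18513/19800 = 0.93500.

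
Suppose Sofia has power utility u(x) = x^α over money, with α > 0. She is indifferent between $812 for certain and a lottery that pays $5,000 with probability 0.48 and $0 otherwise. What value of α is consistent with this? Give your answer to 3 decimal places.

Since u(0) = 0, the lottery's EU is 0.48·5000^α.
Indifference: 812^α = 0.48·5000^α, so (812/5000)^α = 0.48.
Take logs: α = ln 0.48 / ln(812/5000) ≈ 0.40379.

α ≈ 0.404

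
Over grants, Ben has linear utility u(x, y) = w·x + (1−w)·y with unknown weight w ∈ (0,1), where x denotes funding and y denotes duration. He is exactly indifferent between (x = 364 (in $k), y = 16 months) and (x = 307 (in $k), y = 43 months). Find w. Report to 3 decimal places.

u(364,16) = u(307,43) means w·364 + (1−w)·16 = w·307 + (1−w)·43.
Rearranging, 57·w − 27·(1−w) = 0.
The marginal rate of substitution is 27/57, so w = 27/(57+27) = 0.321.

w = 0.321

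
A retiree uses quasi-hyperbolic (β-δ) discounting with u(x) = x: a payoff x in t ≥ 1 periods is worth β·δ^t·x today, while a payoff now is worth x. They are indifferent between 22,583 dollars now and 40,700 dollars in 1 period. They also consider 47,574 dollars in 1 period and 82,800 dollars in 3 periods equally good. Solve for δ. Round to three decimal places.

δ ≈ 0.758

The second indifference involves only future payoffs, so β cancels: β·δ^1·47574 = β·δ^3·82800, giving δ^2 = 47574/82800 = 0.57457, so δ = 0.75800.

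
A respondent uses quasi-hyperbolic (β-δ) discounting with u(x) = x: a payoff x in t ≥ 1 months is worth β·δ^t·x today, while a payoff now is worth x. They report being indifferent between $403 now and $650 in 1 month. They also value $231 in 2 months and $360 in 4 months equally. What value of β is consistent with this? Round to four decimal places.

β ≈ 0.7740

From the later pair, β·δ^2·231 = β·δ^4·360; dividing through, δ^2 = 231/360 = 0.64167, so δ = 0.80104.
The first indifference: 403 = β·δ·650, so β = 403/(δ·650) = 403/(0.80104·650) ≈ 0.7740.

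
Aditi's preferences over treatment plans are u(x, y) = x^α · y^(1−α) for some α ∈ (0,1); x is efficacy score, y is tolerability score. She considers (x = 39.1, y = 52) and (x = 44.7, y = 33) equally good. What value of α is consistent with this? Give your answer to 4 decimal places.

The Cobb–Douglas utilities coincide, so 39.1^α·52^(1−α) = 44.7^α·33^(1−α).
Rearrange to (39.1/44.7)^α = (33/52)^(1−α) and take logs: α·-0.1338510 = (1−α)·-0.4547362.
With A = -0.1338510 and B = -0.4547362: α·A = (1−α)·B, so α = B/(A+B) = -0.4547362/-0.5885872 ≈ 0.7726.

α ≈ 0.7726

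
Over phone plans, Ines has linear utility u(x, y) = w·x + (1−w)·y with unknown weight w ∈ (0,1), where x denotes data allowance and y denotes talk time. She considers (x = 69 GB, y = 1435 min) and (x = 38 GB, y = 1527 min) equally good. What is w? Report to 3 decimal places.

w = 0.748

u(69,1435) = u(38,1527) means w·69 + (1−w)·1435 = w·38 + (1−w)·1527.
Rearranging, 31·w − 92·(1−w) = 0.
So w/(1−w) = 92/31 = 2.9677, giving w = 92/(31+92) = 0.748.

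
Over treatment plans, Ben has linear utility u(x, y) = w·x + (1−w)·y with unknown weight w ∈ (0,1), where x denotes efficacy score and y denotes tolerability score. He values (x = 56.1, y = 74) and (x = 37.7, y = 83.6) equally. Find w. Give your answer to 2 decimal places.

w = 0.34

u(56.1,74) = u(37.7,83.6) means w·56.1 + (1−w)·74 = w·37.7 + (1−w)·83.6.
Rearranging, 18.4·w − 9.6·(1−w) = 0.
Hence w = 9.6/(18.4+9.6) = 9.6/28 = 0.34.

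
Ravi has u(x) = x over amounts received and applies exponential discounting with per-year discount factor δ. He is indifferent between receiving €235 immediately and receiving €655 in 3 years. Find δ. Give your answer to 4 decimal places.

δ ≈ 0.7106

Equating discounted utilities: u(235) = δ^3·u(655) ⇒ δ^3 = u(235)/u(655).
With u(x) = x: δ^3 = 235/655 = 0.35878.
Hence δ = (0.35878)^(1/3) = 0.710573.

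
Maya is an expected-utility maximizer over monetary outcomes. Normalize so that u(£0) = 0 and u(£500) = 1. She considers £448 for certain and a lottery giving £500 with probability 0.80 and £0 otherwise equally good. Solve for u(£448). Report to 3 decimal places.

0.800

By the standard-gamble method, u(£448) is just the indifference probability on the best outcome: 0.80.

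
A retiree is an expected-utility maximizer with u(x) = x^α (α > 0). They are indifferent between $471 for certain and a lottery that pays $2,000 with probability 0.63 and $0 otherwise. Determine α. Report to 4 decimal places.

α ≈ 0.3195

The lottery's expected utility is 0.63·u(2000) + 0.37·u(0) = 0.63·2000^α (since u(0) = 0 for α > 0).
Indifference: 471^α = 0.63·2000^α, so (471/2000)^α = 0.63.
Taking logs: α·ln(471/2000) = ln(0.63), so α = -0.4620355 / -1.4460444 ≈ 0.3195.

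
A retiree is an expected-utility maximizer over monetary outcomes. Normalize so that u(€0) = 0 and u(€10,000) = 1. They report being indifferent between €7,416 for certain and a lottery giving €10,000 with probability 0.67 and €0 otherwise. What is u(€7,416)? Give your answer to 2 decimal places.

By the standard-gamble method, u(€7,416) is just the indifference probability on the best outcome: 0.67.

0.67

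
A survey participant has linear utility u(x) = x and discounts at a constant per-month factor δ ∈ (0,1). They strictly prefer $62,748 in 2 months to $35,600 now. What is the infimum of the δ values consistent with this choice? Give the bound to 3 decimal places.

δ > 0.753

Under u(x) = x this choice says 35600 < δ^2·62748.
Dividing by 62748: δ^2 > 0.56735. Both sides are positive, so the square root keeps the direction.
δ > (35600/62748)^(1/2) ≈ 0.753.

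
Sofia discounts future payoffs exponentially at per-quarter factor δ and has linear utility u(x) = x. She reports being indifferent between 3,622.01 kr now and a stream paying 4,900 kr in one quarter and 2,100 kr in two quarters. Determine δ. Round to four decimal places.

The stream is worth 4900δ + 2100δ² today, so 4900δ + 2100δ² = 3622.01.
So 2100δ² + 4900δ − 3622.01 = 0.
The positive root is δ = [−4900 + √(4900² + 4·2100·3622.01)] / (2·2100) = (−4900 + 7378.000)/4200 ≈ 0.5900.

δ ≈ 0.5900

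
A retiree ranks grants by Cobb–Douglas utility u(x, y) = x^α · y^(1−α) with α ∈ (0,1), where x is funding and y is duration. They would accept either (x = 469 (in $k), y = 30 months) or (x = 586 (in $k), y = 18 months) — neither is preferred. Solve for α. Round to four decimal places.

α ≈ 0.6964

Indifference: 469^α · 30^(1−α) = 586^α · 18^(1−α).
Rearrange to (469/586)^α = (18/30)^(1−α) and take logs: α·-0.2227170 = (1−α)·-0.5108256.
With A = -0.2227170 and B = -0.5108256: α·A = (1−α)·B, so α = B/(A+B) = -0.5108256/-0.7335426 ≈ 0.6964.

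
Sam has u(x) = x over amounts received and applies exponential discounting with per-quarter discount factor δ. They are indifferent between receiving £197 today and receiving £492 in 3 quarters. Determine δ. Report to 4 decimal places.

δ ≈ 0.7371

Indifference means u(197) = δ^3 · u(492), so δ^3 = u(197)/u(492).
With u(x) = x: δ^3 = 197/492 = 0.40041.
So δ = 0.40041^(1/3) ≈ 0.7371.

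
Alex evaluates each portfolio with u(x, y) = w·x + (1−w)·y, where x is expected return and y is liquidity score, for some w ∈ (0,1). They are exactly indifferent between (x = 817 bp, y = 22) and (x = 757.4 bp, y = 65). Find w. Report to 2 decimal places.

w = 0.42

Indifference: w·817 + (1−w)·22 = w·757.4 + (1−w)·65.
Rearranging, 59.6·w − 43·(1−w) = 0.
So w/(1−w) = 43/59.6 = 0.7215, giving w = 43/(59.6+43) = 0.42.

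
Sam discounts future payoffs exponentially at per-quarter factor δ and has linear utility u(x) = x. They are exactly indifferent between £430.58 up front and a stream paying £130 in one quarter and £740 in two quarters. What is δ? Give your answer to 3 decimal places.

δ ≈ 0.680

Present value of the stream is 130·δ + 740·δ². Indifference gives 130δ + 740δ² = 430.58.
Rearranged: 740δ² + 130δ − 430.58 = 0.
δ = (−130 + √(130² + 4·740·430.58)) / (2·740) = (−130 + √1291416.80) / 1480 ≈ 0.680.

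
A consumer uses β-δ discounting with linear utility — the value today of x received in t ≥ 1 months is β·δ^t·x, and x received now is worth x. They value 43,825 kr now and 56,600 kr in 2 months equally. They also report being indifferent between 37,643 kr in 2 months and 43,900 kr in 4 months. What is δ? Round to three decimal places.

From the later pair, β·δ^2·37643 = β·δ^4·43900; dividing through, δ^2 = 37643/43900 = 0.85747, so δ = 0.92600.

δ ≈ 0.926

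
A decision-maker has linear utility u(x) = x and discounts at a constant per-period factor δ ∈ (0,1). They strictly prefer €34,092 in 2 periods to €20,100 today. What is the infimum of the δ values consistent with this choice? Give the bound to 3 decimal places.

The preference means 20100 < δ^2·34092.
Dividing by 34092: δ^2 > 0.58958. Both sides are positive, so the square root keeps the direction.
δ > (20100/34092)^(1/2) ≈ 0.768.

δ > 0.768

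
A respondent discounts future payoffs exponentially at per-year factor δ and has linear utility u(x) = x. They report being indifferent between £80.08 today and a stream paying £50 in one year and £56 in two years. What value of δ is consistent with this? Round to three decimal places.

Present value of the stream is 50·δ + 56·δ². Indifference gives 50δ + 56δ² = 80.08.
So 56δ² + 50δ − 80.08 = 0.
The positive root is δ = [−50 + √(50² + 4·56·80.08)] / (2·56) = (−50 + 142.961)/112 ≈ 0.830.

δ ≈ 0.830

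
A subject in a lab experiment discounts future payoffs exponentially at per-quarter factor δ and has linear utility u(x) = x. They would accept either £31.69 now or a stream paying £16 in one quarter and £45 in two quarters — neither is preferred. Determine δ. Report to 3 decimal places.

δ ≈ 0.680

Present value of the stream is 16·δ + 45·δ². Indifference gives 16δ + 45δ² = 31.69.
That is, 45δ² + 16δ − 31.69 = 0, a quadratic in δ.
δ = (−16 + √(16² + 4·45·31.69)) / (2·45) = (−16 + √5960.20) / 90 ≈ 0.680.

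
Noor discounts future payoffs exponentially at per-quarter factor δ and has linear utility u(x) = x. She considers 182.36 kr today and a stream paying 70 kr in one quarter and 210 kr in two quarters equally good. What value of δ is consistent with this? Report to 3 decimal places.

δ ≈ 0.780

Equating present values: 182.36 = 70δ + 210δ².
Rearranged: 210δ² + 70δ − 182.36 = 0.
The positive root is δ = [−70 + √(70² + 4·210·182.36)] / (2·210) = (−70 + 397.596)/420 ≈ 0.780.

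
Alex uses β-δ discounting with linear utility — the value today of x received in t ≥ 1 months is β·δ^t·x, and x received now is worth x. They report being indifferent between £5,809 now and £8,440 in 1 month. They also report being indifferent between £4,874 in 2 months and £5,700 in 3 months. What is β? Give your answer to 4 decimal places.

From the later pair, β·δ^2·4874 = β·δ^3·5700; dividing through, δ = 4874/5700 = 0.85509.
Substituting δ into 5809 = β·δ·8440: β = 5809/(7216.940) ≈ 0.8049.

β ≈ 0.8049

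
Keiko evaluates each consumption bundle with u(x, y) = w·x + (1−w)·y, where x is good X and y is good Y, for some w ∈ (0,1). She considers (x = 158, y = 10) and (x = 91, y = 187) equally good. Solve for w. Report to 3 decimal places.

w = 0.725

Equating utilities: w·158 + (1−w)·10 = w·91 + (1−w)·187.
w·(158−91) = (1−w)·(187−10), i.e. w·67 = (1−w)·177.
Hence w = 177/(67+177) = 177/244 = 0.725.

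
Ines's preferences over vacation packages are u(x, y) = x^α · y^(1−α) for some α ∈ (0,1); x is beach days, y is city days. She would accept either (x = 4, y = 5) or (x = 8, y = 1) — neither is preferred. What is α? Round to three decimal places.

α ≈ 0.699

The Cobb–Douglas utilities coincide, so 4^α·5^(1−α) = 8^α·1^(1−α).
Taking logs: α·ln 4 + (1−α)·ln 5 = α·ln 8 + (1−α)·ln 1, i.e. α·-0.693147 = (1−α)·-1.609438.
Thus α·(-2.302585) = -1.609438, so α = -1.609438/-2.302585 ≈ 0.699.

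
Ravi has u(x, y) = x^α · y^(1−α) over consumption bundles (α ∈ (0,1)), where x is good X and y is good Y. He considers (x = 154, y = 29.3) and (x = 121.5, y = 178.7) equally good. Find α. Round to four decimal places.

α ≈ 0.8841

The Cobb–Douglas utilities coincide, so 154^α·29.3^(1−α) = 121.5^α·178.7^(1−α).
(154/121.5)^α = (178.7/29.3)^(1−α); take logs: α·ln(154/121.5) = (1−α)·ln(178.7/29.3), i.e. α·0.2370383 = (1−α)·1.8081209.
Thus α·(2.0451592) = 1.8081209, so α = 1.8081209/2.0451592 ≈ 0.8841.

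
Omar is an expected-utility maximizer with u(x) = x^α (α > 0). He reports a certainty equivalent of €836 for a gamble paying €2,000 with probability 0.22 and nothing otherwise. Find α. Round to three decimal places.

The lottery's expected utility is 0.22·u(2000) + 0.78·u(0) = 0.22·2000^α (since u(0) = 0 for α > 0).
Indifference: 836^α = 0.22·2000^α, so (836/2000)^α = 0.22.
Taking logs: α·ln(836/2000) = ln(0.22), so α = -1.514128 / -0.872274 ≈ 1.736.

α ≈ 1.736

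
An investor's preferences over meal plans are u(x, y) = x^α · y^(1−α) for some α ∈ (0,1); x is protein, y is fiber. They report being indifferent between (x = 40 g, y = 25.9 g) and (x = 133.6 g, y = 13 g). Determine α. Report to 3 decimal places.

The Cobb–Douglas utilities coincide, so 40^α·25.9^(1−α) = 133.6^α·13^(1−α).
Taking logs: α·ln 40 + (1−α)·ln 25.9 = α·ln 133.6 + (1−α)·ln 13, i.e. α·-1.205971 = (1−α)·-0.689294.
So α/(1−α) = (-0.689294)/(-1.205971) = 0.571568, and α = 0.571568/1.571568 ≈ 0.364.

α ≈ 0.364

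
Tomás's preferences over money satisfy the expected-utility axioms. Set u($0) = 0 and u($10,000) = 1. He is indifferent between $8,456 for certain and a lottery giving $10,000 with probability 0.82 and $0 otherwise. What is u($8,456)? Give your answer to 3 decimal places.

0.820

u($8,456) equals the lottery's expected utility: 0.82·1 + 0.18·0 = 0.82.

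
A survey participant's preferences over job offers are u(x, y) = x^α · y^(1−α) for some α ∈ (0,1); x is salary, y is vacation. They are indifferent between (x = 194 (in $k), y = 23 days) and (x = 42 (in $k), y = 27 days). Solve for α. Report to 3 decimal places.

Set the two utilities equal: 194^α·23^(1−α) = 42^α·27^(1−α).
(194/42)^α = (27/23)^(1−α); take logs: α·ln(194/42) = (1−α)·ln(27/23), i.e. α·1.530189 = (1−α)·0.160343.
Thus α·(1.690532) = 0.160343, so α = 0.160343/1.690532 ≈ 0.095.

α ≈ 0.095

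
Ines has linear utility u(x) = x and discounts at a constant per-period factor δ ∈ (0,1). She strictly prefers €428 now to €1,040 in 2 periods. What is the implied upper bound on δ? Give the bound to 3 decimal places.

Comparing present values: 428 > δ^2·1040.
Hence δ^2 < 428/1040 = 0.41154, and x ↦ x^(1/2) is increasing on (0,∞).
δ < (428/1040)^(1/2) ≈ 0.642.

δ < 0.642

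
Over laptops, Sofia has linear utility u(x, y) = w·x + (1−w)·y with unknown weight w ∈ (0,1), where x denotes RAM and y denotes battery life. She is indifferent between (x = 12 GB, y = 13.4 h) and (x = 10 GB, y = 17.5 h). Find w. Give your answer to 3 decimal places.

w = 0.672

Indifference: w·12 + (1−w)·13.4 = w·10 + (1−w)·17.5.
Rearranging, 2·w − 4.1·(1−w) = 0.
Hence w = 4.1/(2+4.1) = 4.1/6.1 = 0.672.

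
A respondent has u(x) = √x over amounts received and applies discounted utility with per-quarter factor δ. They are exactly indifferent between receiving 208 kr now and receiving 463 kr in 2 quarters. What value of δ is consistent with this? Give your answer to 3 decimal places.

Indifference means u(208) = δ^2 · u(463), so δ^2 = u(208)/u(463).
Since u(x) = √x, δ^2 = √(208/463) = 0.67026.
So δ = 0.67026^(1/2) ≈ 0.819.

δ ≈ 0.819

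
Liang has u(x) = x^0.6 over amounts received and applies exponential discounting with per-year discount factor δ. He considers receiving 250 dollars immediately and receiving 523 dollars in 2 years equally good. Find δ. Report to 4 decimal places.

δ ≈ 0.8014

Equating discounted utilities: u(250) = δ^2·u(523) ⇒ δ^2 = u(250)/u(523).
Since u(x) = x^0.6, δ^2 = (250/523)^0.6 = 0.47801^0.6 = 0.64219.
Taking the square root: δ = 0.64219^(1/2) ≈ 0.8014.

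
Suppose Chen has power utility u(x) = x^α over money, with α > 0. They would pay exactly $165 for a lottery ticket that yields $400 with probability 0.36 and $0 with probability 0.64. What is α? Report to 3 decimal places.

α ≈ 1.154

EU(lottery) = 0.36·400^α + 0.64·0 = 0.36·400^α.
Equating: 165^α = 0.36·400^α, i.e. 0.4125^α = 0.36.
Taking logs: α·ln(165/400) = ln(0.36), so α = -1.021651 / -0.885519 ≈ 1.154.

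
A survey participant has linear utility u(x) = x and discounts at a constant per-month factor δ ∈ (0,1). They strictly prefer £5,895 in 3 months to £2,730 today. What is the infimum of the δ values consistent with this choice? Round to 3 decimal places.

δ > 0.774

Under u(x) = x this choice says 2730 < δ^3·5895.
Dividing by 5895: δ^3 > 0.46310. Both sides are positive, so the cube root keeps the direction.
δ > (2730/5895)^(1/3) ≈ 0.774.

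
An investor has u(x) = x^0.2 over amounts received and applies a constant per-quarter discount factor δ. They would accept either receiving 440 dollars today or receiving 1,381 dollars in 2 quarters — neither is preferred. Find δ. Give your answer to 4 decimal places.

δ ≈ 0.8919

Equating discounted utilities: u(440) = δ^2·u(1381) ⇒ δ^2 = u(440)/u(1381).
With u(x) = x^0.2: δ^2 = 440^0.2/1381^0.2 = (440/1381)^0.2 = 0.79552.
Hence δ = (0.79552)^(1/2) = 0.891920.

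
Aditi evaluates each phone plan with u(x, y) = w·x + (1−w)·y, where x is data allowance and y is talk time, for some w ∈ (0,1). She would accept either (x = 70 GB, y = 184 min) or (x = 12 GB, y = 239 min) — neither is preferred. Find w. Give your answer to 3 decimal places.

Equating utilities: w·70 + (1−w)·184 = w·12 + (1−w)·239.
Collecting terms: w·58 = (1−w)·55.
Hence w = 55/(58+55) = 55/113 = 0.487.

w = 0.487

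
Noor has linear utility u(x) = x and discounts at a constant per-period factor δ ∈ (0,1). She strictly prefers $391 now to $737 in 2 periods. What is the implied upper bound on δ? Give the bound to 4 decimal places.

Under u(x) = x this choice says 391 > δ^2·737.
Hence δ^2 < 391/737 = 0.53053, and x ↦ x^(1/2) is increasing on (0,∞).
δ < 0.53053^(1/2) = 0.7284.

δ < 0.7284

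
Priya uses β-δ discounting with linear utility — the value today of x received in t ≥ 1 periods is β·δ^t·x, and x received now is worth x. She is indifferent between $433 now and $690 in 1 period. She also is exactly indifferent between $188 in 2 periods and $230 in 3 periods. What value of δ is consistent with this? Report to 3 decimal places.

δ ≈ 0.817

From the later pair, β·δ^2·188 = β·δ^3·230; dividing through, δ = 188/230 = 0.81739.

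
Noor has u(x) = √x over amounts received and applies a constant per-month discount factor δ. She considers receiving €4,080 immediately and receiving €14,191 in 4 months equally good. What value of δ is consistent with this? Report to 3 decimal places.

Indifference means u(4080) = δ^4 · u(14191), so δ^4 = u(4080)/u(14191).
Since u(x) = √x, δ^4 = √(4080/14191) = 0.53620.
So δ = 0.53620^(1/4) ≈ 0.856.

δ ≈ 0.856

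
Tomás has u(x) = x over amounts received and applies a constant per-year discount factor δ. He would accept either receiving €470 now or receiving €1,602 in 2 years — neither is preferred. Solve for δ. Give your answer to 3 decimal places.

Equating discounted utilities: u(470) = δ^2·u(1602) ⇒ δ^2 = u(470)/u(1602).
With u(x) = x: δ^2 = 470/1602 = 0.29338.
Hence δ = (0.29338)^(1/2) = 0.54165.

δ ≈ 0.542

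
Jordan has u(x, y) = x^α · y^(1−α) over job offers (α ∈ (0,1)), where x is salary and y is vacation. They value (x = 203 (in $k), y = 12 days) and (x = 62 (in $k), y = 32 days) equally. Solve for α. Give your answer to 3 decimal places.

The Cobb–Douglas utilities coincide, so 203^α·12^(1−α) = 62^α·32^(1−α).
(203/62)^α = (32/12)^(1−α); take logs: α·ln(203/62) = (1−α)·ln(32/12), i.e. α·1.186072 = (1−α)·0.980829.
Thus α·(2.166901) = 0.980829, so α = 0.980829/2.166901 ≈ 0.453.

α ≈ 0.453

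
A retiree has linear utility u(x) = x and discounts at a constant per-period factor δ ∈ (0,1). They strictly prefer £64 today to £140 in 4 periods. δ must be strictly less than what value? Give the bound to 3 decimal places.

Under u(x) = x this choice says 64 > δ^4·140.
Hence δ^4 < 64/140 = 0.45714, and x ↦ x^(1/4) is increasing on (0,∞).
δ < (64/140)^(1/4) ≈ 0.822.

δ < 0.822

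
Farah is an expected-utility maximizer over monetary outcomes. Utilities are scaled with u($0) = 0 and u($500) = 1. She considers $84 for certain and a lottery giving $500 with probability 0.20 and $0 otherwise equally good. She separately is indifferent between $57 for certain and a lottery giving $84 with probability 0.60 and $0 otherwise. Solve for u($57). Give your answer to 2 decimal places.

First, u($84) = 0.20·u($500) + 0.80·u($0) = 0.20.
Chaining: u($57) = 0.60·0.20 + 0.40·0.00 = 0.1200.

0.12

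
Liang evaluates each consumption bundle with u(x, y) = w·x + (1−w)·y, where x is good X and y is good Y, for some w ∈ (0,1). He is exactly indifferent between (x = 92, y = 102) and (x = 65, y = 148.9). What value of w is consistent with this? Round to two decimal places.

w = 0.63

Indifference: w·92 + (1−w)·102 = w·65 + (1−w)·148.9.
w·(92−65) = (1−w)·(148.9−102), i.e. w·27 = (1−w)·46.9.
The marginal rate of substitution is 46.9/27, so w = 46.9/(27+46.9) = 0.63.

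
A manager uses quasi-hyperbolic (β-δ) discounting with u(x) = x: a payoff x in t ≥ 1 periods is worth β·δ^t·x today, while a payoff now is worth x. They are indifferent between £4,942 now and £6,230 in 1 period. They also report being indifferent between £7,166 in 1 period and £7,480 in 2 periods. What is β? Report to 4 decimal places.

β ≈ 0.8280

Both payoffs in the second observation are in the future, so β drops out: δ^1·7166 = δ^2·7480 ⇒ δ = 7166/7480 = 0.95802.
Substituting δ into 4942 = β·δ·6230: β = 4942/(5968.473) ≈ 0.8280.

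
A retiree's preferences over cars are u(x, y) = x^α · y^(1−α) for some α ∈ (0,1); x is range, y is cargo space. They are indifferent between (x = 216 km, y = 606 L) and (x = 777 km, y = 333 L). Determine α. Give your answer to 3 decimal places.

Set the two utilities equal: 216^α·606^(1−α) = 777^α·333^(1−α).
(216/777)^α = (333/606)^(1−α); take logs: α·ln(216/777) = (1−α)·ln(333/606), i.e. α·-1.280162 = (1−α)·-0.598737.
Thus α·(-1.878899) = -0.598737, so α = -0.598737/-1.878899 ≈ 0.319.

α ≈ 0.319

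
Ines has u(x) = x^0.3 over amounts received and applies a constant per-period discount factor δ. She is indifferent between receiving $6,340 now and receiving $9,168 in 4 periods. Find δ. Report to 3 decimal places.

δ ≈ 0.973

Equating discounted utilities: u(6340) = δ^4·u(9168) ⇒ δ^4 = u(6340)/u(9168).
With u(x) = x^0.3: δ^4 = 6340^0.3/9168^0.3 = (6340/9168)^0.3 = 0.89525.
So δ = 0.89525^(1/4) ≈ 0.973.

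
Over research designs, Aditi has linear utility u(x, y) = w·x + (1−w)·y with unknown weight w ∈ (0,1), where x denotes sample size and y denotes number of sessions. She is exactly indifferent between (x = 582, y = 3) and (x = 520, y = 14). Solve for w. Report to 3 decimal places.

w = 0.151

u(582,3) = u(520,14) means w·582 + (1−w)·3 = w·520 + (1−w)·14.
w·(582−520) = (1−w)·(14−3), i.e. w·62 = (1−w)·11.
The marginal rate of substitution is 11/62, so w = 11/(62+11) = 0.151.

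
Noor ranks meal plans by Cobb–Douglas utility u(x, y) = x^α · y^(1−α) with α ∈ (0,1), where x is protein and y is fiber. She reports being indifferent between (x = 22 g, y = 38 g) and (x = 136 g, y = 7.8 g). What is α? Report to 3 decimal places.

α ≈ 0.465

Indifference: 22^α · 38^(1−α) = 136^α · 7.8^(1−α).
Rearrange to (22/136)^α = (7.8/38)^(1−α) and take logs: α·-1.821612 = (1−α)·-1.583462.
With A = -1.821612 and B = -1.583462: α·A = (1−α)·B, so α = B/(A+B) = -1.583462/-3.405074 ≈ 0.465.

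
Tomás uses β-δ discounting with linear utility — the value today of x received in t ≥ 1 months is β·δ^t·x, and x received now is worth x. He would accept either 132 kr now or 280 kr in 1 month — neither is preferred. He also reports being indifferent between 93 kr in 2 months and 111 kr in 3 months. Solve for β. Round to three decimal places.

The second indifference involves only future payoffs, so β cancels: β·δ^2·93 = β·δ^3·111, giving δ = 93/111 = 0.83784.
Now use the now-vs-future pair: 132 = β·δ·280 gives β = 132/(0.83784·280) ≈ 0.563.

β ≈ 0.563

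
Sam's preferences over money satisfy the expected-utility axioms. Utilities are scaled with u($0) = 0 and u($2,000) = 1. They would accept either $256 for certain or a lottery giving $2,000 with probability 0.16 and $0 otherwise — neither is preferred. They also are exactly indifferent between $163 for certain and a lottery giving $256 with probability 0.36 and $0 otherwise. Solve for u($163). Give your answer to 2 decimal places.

First, u($256) = 0.16·u($2,000) + 0.84·u($0) = 0.16.
The second indifference gives u($163) = 0.36·u($256) + 0.64·u($0) = 0.36·0.16 + 0.64·0.00 = 0.0576.

0.06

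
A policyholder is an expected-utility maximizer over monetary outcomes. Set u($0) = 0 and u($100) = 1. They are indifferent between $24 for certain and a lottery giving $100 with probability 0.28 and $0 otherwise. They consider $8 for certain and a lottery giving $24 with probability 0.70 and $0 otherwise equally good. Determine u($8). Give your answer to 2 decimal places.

0.20

First, u($24) = 0.28·u($100) + 0.72·u($0) = 0.28.
Then u($8) = 0.70·u($24) + 0.30·u($0) = 0.70·0.28 + 0.30·0.00 = 0.1960.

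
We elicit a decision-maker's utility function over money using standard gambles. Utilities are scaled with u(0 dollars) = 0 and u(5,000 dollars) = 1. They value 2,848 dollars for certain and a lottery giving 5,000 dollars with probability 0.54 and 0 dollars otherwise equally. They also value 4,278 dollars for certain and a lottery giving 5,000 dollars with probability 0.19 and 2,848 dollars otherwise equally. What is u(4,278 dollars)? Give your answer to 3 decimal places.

0.627

First, u(2,848 dollars) = 0.54·u(5,000 dollars) + 0.46·u(0 dollars) = 0.54.
Then u(4,278 dollars) = 0.19·u(5,000 dollars) + 0.81·u(2,848 dollars) = 0.19·1.00 + 0.81·0.54 = 0.6274.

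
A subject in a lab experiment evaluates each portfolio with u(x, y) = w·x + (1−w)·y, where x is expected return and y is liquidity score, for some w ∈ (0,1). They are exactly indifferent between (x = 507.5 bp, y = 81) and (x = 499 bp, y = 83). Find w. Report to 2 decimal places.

Equating utilities: w·507.5 + (1−w)·81 = w·499 + (1−w)·83.
w·(507.5−499) = (1−w)·(83−81), i.e. w·8.5 = (1−w)·2.
So w/(1−w) = 2/8.5 = 0.2353, giving w = 2/(8.5+2) = 0.19.

w = 0.19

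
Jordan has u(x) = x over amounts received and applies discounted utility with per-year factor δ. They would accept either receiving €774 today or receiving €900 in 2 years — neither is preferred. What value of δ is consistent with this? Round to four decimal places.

The payoff in 2 years is discounted by δ^2, so u(774) = δ^2·u(900) and δ^2 = u(774)/u(900).
With u(x) = x: δ^2 = 774/900 = 0.86000.
Taking the square root: δ = 0.86000^(1/2) ≈ 0.9274.

δ ≈ 0.9274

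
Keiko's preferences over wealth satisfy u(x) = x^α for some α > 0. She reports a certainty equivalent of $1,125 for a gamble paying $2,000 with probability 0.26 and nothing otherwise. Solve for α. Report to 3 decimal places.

The lottery's expected utility is 0.26·u(2000) + 0.74·u(0) = 0.26·2000^α (since u(0) = 0 for α > 0).
Setting u(1125) equal to that: 1125^α = 0.26·2000^α ⇒ (1125/2000)^α = 0.26.
α = ln(0.26) / ln(1125/2000) = -1.347074/-0.575364 ≈ 2.341.

α ≈ 2.341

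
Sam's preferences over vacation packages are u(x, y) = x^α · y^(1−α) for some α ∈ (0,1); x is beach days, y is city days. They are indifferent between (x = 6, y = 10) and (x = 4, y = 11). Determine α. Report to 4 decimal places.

α ≈ 0.1903

Set the two utilities equal: 6^α·10^(1−α) = 4^α·11^(1−α).
Rearrange to (6/4)^α = (11/10)^(1−α) and take logs: α·0.4054651 = (1−α)·0.0953102.
Thus α·(0.5007753) = 0.0953102, so α = 0.0953102/0.5007753 ≈ 0.1903.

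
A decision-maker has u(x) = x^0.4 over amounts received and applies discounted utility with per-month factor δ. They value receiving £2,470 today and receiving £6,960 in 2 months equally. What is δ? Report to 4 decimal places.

Equating discounted utilities: u(2470) = δ^2·u(6960) ⇒ δ^2 = u(2470)/u(6960).
With u(x) = x^0.4: δ^2 = 2470^0.4/6960^0.4 = (2470/6960)^0.4 = 0.66075.
Taking the square root: δ = 0.66075^(1/2) ≈ 0.8129.

δ ≈ 0.8129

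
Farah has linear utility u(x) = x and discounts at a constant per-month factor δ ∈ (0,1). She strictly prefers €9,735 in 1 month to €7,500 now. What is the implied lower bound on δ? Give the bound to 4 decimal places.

The preference means 7500 < δ·9735.
Dividing through by 9735 gives δ > 0.77042.

δ > 0.7704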